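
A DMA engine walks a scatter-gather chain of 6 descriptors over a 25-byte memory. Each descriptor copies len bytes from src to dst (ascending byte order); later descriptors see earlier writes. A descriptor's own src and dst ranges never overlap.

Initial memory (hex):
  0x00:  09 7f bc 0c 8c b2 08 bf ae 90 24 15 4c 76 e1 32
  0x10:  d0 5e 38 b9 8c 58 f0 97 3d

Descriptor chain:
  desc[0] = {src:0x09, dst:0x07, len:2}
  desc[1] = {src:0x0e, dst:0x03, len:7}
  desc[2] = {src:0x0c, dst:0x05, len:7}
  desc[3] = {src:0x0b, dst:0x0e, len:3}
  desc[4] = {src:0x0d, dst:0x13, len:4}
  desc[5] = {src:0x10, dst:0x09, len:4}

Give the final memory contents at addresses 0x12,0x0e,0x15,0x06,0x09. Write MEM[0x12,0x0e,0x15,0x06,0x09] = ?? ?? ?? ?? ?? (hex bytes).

MEM[0x12,0x0e,0x15,0x06,0x09] = 38 38 4c 76 76

[0] 0x09->0x07 len=2 : 90 24
[1] 0x0e->0x03 len=7 : e1 32 d0 5e 38 b9 8c
[2] 0x0c->0x05 len=7 : 4c 76 e1 32 d0 5e 38
[3] 0x0b->0x0e len=3 : 38 4c 76
[4] 0x0d->0x13 len=4 : 76 38 4c 76
[5] 0x10->0x09 len=4 : 76 5e 38 76
query mem[0x12]=0x38, mem[0x0e]=0x38, mem[0x15]=0x4c, mem[0x06]=0x76, mem[0x09]=0x76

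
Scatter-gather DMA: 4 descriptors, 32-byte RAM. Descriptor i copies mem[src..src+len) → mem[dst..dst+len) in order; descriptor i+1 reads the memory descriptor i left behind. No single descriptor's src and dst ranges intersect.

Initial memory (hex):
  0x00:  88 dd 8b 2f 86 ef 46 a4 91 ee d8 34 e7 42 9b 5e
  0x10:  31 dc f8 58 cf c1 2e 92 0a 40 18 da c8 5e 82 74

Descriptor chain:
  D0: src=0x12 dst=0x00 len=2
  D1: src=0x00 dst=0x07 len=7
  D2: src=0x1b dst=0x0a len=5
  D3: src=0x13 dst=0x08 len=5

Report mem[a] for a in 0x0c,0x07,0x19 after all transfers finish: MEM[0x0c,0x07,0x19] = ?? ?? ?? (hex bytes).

MEM[0x0c,0x07,0x19] = 92 f8 40

  after D0: wrote 2B at 0x00 = f858
  after D1: wrote 7B at 0x07 = f8588b2f86ef46
  after D2: wrote 5B at 0x0a = dac85e8274
  after D3: wrote 5B at 0x08 = 58cfc12e92
query mem[0x0c]=0x92, mem[0x07]=0xf8, mem[0x19]=0x40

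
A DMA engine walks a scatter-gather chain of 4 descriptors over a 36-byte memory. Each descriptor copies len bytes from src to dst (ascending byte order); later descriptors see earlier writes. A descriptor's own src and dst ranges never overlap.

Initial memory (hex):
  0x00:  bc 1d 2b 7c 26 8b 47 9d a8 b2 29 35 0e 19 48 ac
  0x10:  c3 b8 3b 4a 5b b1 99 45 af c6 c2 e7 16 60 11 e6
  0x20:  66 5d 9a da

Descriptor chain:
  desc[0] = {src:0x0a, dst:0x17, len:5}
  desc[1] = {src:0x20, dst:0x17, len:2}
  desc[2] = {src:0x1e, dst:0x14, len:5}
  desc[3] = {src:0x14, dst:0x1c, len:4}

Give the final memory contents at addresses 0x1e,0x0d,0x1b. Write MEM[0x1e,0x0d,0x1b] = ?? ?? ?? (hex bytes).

MEM[0x1e,0x0d,0x1b] = 66 19 48

#0 dst[0x17+5] := {0x29,0x35,0x0e,0x19,0x48}
#1 dst[0x17+2] := {0x66,0x5d}
#2 dst[0x14+5] := {0x11,0xe6,0x66,0x5d,0x9a}
#3 dst[0x1c+4] := {0x11,0xe6,0x66,0x5d}
query mem[0x1e]=0x66, mem[0x0d]=0x19, mem[0x1b]=0x48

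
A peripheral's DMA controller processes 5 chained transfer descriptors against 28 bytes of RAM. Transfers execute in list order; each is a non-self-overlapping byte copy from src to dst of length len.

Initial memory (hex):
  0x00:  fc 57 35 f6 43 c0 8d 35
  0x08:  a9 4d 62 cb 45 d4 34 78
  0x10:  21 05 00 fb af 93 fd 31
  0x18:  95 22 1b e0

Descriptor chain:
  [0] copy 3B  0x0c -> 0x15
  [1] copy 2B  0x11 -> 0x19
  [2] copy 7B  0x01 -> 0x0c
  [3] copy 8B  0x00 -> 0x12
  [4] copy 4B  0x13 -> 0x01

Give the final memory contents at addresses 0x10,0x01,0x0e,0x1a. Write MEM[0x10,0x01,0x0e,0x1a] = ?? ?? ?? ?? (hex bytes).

MEM[0x10,0x01,0x0e,0x1a] = c0 57 f6 00

#0 dst[0x15+3] := {0x45,0xd4,0x34}
#1 dst[0x19+2] := {0x05,0x00}
#2 dst[0x0c+7] := {0x57,0x35,0xf6,0x43,0xc0,0x8d,0x35}
#3 dst[0x12+8] := {0xfc,0x57,0x35,0xf6,0x43,0xc0,0x8d,0x35}
#4 dst[0x01+4] := {0x57,0x35,0xf6,0x43}
query mem[0x10]=0xc0, mem[0x01]=0x57, mem[0x0e]=0xf6, mem[0x1a]=0x00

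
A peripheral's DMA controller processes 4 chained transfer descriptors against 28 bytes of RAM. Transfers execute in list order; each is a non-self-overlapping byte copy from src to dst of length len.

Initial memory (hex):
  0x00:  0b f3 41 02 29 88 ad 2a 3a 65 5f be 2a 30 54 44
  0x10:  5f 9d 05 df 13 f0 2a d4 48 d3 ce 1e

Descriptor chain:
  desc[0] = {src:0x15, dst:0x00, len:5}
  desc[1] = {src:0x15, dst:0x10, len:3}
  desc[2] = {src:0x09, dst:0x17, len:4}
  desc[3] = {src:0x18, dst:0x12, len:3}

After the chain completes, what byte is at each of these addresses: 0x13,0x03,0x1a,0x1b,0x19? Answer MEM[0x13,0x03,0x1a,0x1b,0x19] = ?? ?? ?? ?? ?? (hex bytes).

MEM[0x13,0x03,0x1a,0x1b,0x19] = be 48 2a 1e be

#0 dst[0x00+5] := {0xf0,0x2a,0xd4,0x48,0xd3}
#1 dst[0x10+3] := {0xf0,0x2a,0xd4}
#2 dst[0x17+4] := {0x65,0x5f,0xbe,0x2a}
#3 dst[0x12+3] := {0x5f,0xbe,0x2a}
query mem[0x13]=0xbe, mem[0x03]=0x48, mem[0x1a]=0x2a, mem[0x1b]=0x1e, mem[0x19]=0xbe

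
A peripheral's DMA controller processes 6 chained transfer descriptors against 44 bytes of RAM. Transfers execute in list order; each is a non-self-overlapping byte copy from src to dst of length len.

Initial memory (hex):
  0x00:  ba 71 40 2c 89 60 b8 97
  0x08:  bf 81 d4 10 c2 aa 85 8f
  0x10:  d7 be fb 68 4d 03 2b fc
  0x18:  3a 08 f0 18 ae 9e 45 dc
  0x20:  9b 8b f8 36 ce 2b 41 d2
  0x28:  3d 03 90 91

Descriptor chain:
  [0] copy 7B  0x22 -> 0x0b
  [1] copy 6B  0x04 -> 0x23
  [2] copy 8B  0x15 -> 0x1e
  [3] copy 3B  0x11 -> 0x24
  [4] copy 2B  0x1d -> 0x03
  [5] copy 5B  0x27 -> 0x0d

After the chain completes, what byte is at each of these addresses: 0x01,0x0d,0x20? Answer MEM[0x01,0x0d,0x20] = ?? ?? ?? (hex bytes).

MEM[0x01,0x0d,0x20] = 71 bf fc

  after D0: wrote 7B at 0x0b = f836ce2b41d23d
  after D1: wrote 6B at 0x23 = 8960b897bf81
  after D2: wrote 8B at 0x1e = 032bfc3a08f018ae
  after D3: wrote 3B at 0x24 = 3dfb68
  after D4: wrote 2B at 0x03 = 9e03
  after D5: wrote 5B at 0x0d = bf81039091
query mem[0x01]=0x71, mem[0x0d]=0xbf, mem[0x20]=0xfc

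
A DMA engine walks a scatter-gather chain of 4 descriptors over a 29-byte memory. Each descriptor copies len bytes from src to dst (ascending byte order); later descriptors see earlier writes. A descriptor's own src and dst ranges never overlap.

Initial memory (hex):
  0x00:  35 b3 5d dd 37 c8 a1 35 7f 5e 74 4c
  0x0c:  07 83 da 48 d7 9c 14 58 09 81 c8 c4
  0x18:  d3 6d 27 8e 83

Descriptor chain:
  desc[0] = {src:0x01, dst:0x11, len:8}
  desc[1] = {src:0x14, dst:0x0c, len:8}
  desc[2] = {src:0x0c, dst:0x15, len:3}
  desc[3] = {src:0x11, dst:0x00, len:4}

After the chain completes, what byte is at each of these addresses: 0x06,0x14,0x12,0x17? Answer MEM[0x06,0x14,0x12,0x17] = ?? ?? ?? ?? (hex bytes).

[0] 0x01->0x11 len=8 : b3 5d dd 37 c8 a1 35 7f
[1] 0x14->0x0c len=8 : 37 c8 a1 35 7f 6d 27 8e
[2] 0x0c->0x15 len=3 : 37 c8 a1
[3] 0x11->0x00 len=4 : 6d 27 8e 37
query mem[0x06]=0xa1, mem[0x14]=0x37, mem[0x12]=0x27, mem[0x17]=0xa1

MEM[0x06,0x14,0x12,0x17] = a1 37 27 a1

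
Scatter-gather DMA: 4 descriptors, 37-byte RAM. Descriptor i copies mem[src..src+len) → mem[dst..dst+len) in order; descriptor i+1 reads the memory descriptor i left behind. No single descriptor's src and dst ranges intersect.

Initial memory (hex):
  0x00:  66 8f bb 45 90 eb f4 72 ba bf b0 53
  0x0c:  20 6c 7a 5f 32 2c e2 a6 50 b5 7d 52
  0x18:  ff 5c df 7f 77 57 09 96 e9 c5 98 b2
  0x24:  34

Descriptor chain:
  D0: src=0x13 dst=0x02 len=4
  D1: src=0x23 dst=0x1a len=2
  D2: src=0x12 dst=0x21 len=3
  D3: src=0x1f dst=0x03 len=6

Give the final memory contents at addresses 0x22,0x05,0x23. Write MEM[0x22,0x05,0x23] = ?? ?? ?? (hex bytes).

MEM[0x22,0x05,0x23] = a6 e2 50

D0: mem[0x02..0x05] <- [a6 50 b5 7d]
D1: mem[0x1a..0x1b] <- [b2 34]
D2: mem[0x21..0x23] <- [e2 a6 50]
D3: mem[0x03..0x08] <- [96 e9 e2 a6 50 34]
query mem[0x22]=0xa6, mem[0x05]=0xe2, mem[0x23]=0x50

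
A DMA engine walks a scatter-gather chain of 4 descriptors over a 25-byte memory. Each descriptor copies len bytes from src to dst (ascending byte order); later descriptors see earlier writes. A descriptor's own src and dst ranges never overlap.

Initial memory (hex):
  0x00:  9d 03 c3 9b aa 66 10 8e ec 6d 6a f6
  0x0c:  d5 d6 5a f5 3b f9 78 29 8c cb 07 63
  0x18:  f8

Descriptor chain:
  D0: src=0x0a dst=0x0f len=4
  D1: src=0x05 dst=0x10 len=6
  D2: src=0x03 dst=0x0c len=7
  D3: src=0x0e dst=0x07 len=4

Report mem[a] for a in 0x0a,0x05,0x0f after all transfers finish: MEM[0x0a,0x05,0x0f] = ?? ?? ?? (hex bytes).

  after D0: wrote 4B at 0x0f = 6af6d5d6
  after D1: wrote 6B at 0x10 = 66108eec6d6a
  after D2: wrote 7B at 0x0c = 9baa66108eec6d
  after D3: wrote 4B at 0x07 = 66108eec
query mem[0x0a]=0xec, mem[0x05]=0x66, mem[0x0f]=0x10

MEM[0x0a,0x05,0x0f] = ec 66 10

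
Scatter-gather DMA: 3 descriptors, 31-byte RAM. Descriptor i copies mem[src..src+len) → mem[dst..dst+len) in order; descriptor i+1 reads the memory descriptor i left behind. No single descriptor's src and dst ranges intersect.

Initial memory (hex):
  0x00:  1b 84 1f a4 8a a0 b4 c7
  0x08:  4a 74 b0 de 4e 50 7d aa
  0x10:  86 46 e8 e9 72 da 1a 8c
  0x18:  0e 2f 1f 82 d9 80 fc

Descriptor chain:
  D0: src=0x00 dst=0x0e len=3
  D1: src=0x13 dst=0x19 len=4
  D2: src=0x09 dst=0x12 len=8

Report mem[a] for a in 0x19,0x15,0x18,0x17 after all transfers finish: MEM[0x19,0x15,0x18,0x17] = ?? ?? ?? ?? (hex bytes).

MEM[0x19,0x15,0x18,0x17] = 1f 4e 84 1b

  after D0: wrote 3B at 0x0e = 1b841f
  after D1: wrote 4B at 0x19 = e972da1a
  after D2: wrote 8B at 0x12 = 74b0de4e501b841f
query mem[0x19]=0x1f, mem[0x15]=0x4e, mem[0x18]=0x84, mem[0x17]=0x1b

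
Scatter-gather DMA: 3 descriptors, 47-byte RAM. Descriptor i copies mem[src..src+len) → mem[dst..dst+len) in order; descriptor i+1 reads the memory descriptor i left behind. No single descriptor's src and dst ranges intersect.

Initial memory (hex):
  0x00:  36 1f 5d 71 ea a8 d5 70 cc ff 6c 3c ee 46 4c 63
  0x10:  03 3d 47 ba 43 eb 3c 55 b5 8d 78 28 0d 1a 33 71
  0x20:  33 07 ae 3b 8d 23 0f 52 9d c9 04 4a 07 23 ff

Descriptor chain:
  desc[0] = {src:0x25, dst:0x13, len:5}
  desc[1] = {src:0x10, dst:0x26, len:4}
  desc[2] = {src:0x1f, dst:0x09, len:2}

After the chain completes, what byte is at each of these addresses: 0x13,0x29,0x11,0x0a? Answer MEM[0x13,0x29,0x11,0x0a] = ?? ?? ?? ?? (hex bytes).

  after D0: wrote 5B at 0x13 = 230f529dc9
  after D1: wrote 4B at 0x26 = 033d4723
  after D2: wrote 2B at 0x09 = 7133
query mem[0x13]=0x23, mem[0x29]=0x23, mem[0x11]=0x3d, mem[0x0a]=0x33

MEM[0x13,0x29,0x11,0x0a] = 23 23 3d 33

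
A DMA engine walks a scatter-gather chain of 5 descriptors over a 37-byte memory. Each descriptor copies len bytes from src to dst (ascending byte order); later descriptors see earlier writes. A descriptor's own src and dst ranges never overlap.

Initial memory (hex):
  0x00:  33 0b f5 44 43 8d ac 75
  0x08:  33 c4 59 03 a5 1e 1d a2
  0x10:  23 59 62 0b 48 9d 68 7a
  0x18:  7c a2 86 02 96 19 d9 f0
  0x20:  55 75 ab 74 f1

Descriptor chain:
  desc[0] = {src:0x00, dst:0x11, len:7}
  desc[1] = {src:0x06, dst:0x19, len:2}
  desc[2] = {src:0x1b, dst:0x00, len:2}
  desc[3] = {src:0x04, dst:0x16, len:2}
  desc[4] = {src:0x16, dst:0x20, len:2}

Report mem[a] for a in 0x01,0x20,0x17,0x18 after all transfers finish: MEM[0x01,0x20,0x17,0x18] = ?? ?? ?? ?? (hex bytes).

MEM[0x01,0x20,0x17,0x18] = 96 43 8d 7c

  after D0: wrote 7B at 0x11 = 330bf544438dac
  after D1: wrote 2B at 0x19 = ac75
  after D2: wrote 2B at 0x00 = 0296
  after D3: wrote 2B at 0x16 = 438d
  after D4: wrote 2B at 0x20 = 438d
query mem[0x01]=0x96, mem[0x20]=0x43, mem[0x17]=0x8d, mem[0x18]=0x7c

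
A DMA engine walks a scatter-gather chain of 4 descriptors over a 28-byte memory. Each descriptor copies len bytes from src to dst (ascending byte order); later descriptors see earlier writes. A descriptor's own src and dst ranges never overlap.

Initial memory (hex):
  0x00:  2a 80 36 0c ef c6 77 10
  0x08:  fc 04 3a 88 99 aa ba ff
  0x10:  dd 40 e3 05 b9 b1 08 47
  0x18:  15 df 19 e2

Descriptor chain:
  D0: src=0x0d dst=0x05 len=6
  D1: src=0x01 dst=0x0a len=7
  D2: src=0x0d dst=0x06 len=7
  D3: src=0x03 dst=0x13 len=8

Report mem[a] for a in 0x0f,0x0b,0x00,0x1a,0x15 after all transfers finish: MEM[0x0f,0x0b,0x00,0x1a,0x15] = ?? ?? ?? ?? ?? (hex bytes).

MEM[0x0f,0x0b,0x00,0x1a,0x15] = ba e3 2a 40 aa

  after D0: wrote 6B at 0x05 = aabaffdd40e3
  after D1: wrote 7B at 0x0a = 80360cefaabaff
  after D2: wrote 7B at 0x06 = efaabaff40e305
  after D3: wrote 8B at 0x13 = 0cefaaefaabaff40
query mem[0x0f]=0xba, mem[0x0b]=0xe3, mem[0x00]=0x2a, mem[0x1a]=0x40, mem[0x15]=0xaa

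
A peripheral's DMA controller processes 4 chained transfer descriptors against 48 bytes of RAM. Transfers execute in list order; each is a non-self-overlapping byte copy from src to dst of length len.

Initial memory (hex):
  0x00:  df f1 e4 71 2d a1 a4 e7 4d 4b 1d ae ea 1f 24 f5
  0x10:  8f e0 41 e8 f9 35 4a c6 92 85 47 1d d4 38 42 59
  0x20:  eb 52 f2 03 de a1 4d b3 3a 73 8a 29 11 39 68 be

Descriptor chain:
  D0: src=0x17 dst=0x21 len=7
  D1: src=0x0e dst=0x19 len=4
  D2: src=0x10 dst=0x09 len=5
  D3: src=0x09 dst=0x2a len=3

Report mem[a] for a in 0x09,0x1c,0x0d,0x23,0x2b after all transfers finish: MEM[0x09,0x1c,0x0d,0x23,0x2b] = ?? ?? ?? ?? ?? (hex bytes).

MEM[0x09,0x1c,0x0d,0x23,0x2b] = 8f e0 f9 85 e0

#0 dst[0x21+7] := {0xc6,0x92,0x85,0x47,0x1d,0xd4,0x38}
#1 dst[0x19+4] := {0x24,0xf5,0x8f,0xe0}
#2 dst[0x09+5] := {0x8f,0xe0,0x41,0xe8,0xf9}
#3 dst[0x2a+3] := {0x8f,0xe0,0x41}
query mem[0x09]=0x8f, mem[0x1c]=0xe0, mem[0x0d]=0xf9, mem[0x23]=0x85, mem[0x2b]=0xe0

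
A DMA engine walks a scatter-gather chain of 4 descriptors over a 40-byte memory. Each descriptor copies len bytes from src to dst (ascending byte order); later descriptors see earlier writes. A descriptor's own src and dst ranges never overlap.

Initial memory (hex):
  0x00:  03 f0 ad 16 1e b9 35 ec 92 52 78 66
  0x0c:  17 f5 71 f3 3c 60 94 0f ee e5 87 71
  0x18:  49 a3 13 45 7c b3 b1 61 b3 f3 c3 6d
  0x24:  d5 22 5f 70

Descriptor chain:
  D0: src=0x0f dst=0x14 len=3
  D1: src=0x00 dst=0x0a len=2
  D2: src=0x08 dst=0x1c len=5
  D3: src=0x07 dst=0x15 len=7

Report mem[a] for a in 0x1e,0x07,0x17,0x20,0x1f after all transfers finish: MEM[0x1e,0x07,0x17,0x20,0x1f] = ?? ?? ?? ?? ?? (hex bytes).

  after D0: wrote 3B at 0x14 = f33c60
  after D1: wrote 2B at 0x0a = 03f0
  after D2: wrote 5B at 0x1c = 925203f017
  after D3: wrote 7B at 0x15 = ec925203f017f5
query mem[0x1e]=0x03, mem[0x07]=0xec, mem[0x17]=0x52, mem[0x20]=0x17, mem[0x1f]=0xf0

MEM[0x1e,0x07,0x17,0x20,0x1f] = 03 ec 52 17 f0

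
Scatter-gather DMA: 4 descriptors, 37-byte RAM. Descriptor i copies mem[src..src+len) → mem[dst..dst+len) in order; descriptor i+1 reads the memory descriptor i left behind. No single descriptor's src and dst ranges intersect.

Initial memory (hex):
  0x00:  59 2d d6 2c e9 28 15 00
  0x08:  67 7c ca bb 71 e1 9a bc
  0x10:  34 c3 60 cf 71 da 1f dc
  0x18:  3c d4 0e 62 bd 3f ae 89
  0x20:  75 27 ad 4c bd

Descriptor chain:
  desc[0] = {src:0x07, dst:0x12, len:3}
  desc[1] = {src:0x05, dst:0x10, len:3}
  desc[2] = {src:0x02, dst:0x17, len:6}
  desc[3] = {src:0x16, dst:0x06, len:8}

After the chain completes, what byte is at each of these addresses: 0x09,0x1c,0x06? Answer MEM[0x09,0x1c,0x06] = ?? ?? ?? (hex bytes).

MEM[0x09,0x1c,0x06] = e9 00 1f

[0] 0x07->0x12 len=3 : 00 67 7c
[1] 0x05->0x10 len=3 : 28 15 00
[2] 0x02->0x17 len=6 : d6 2c e9 28 15 00
[3] 0x16->0x06 len=8 : 1f d6 2c e9 28 15 00 3f
query mem[0x09]=0xe9, mem[0x1c]=0x00, mem[0x06]=0x1f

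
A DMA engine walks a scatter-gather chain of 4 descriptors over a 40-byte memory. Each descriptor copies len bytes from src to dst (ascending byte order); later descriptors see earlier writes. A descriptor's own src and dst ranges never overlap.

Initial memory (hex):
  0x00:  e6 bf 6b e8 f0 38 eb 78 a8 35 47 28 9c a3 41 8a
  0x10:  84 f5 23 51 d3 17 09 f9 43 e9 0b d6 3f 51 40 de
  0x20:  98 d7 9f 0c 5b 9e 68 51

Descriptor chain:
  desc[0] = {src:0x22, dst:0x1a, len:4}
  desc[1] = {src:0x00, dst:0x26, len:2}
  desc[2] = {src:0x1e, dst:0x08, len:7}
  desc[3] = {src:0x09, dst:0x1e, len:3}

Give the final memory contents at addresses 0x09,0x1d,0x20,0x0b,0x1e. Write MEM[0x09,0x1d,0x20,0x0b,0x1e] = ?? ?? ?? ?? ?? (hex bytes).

MEM[0x09,0x1d,0x20,0x0b,0x1e] = de 9e d7 d7 de

[0] 0x22->0x1a len=4 : 9f 0c 5b 9e
[1] 0x00->0x26 len=2 : e6 bf
[2] 0x1e->0x08 len=7 : 40 de 98 d7 9f 0c 5b
[3] 0x09->0x1e len=3 : de 98 d7
query mem[0x09]=0xde, mem[0x1d]=0x9e, mem[0x20]=0xd7, mem[0x0b]=0xd7, mem[0x1e]=0xde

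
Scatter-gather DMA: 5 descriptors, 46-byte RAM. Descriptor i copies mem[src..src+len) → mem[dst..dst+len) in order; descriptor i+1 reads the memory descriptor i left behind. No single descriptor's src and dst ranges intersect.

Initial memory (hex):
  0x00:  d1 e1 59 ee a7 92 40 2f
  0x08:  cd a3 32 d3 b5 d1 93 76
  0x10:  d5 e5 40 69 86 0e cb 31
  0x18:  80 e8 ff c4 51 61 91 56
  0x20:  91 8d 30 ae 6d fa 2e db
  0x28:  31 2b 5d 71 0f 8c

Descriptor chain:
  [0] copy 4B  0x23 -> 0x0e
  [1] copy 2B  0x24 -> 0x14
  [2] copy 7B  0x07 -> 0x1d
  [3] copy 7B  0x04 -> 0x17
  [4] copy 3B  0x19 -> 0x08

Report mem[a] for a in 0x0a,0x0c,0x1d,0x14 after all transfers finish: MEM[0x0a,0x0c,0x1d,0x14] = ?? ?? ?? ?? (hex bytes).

#0 dst[0x0e+4] := {0xae,0x6d,0xfa,0x2e}
#1 dst[0x14+2] := {0x6d,0xfa}
#2 dst[0x1d+7] := {0x2f,0xcd,0xa3,0x32,0xd3,0xb5,0xd1}
#3 dst[0x17+7] := {0xa7,0x92,0x40,0x2f,0xcd,0xa3,0x32}
#4 dst[0x08+3] := {0x40,0x2f,0xcd}
query mem[0x0a]=0xcd, mem[0x0c]=0xb5, mem[0x1d]=0x32, mem[0x14]=0x6d

MEM[0x0a,0x0c,0x1d,0x14] = cd b5 32 6d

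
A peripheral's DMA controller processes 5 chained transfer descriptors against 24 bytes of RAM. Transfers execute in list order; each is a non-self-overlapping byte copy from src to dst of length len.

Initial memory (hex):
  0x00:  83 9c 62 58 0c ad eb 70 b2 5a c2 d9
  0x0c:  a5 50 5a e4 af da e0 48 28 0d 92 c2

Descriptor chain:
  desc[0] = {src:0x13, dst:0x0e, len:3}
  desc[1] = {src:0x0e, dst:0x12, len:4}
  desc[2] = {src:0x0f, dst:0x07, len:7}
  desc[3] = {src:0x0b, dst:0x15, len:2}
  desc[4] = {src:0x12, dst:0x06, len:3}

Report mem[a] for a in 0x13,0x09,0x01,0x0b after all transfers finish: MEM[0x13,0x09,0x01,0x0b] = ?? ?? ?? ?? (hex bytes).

[0] 0x13->0x0e len=3 : 48 28 0d
[1] 0x0e->0x12 len=4 : 48 28 0d da
[2] 0x0f->0x07 len=7 : 28 0d da 48 28 0d da
[3] 0x0b->0x15 len=2 : 28 0d
[4] 0x12->0x06 len=3 : 48 28 0d
query mem[0x13]=0x28, mem[0x09]=0xda, mem[0x01]=0x9c, mem[0x0b]=0x28

MEM[0x13,0x09,0x01,0x0b] = 28 da 9c 28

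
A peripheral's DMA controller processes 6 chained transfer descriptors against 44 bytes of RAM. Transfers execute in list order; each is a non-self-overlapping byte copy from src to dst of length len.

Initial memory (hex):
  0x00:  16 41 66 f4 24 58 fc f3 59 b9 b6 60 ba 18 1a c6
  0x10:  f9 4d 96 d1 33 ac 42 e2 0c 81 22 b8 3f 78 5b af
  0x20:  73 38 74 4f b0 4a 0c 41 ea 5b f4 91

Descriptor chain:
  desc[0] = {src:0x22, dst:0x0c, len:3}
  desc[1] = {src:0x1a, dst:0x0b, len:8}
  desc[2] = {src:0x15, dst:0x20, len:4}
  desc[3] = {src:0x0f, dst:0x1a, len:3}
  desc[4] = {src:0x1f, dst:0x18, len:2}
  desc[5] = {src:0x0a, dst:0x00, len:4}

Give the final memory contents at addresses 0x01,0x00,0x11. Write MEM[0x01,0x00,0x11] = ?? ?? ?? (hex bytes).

MEM[0x01,0x00,0x11] = 22 b6 73

#0 dst[0x0c+3] := {0x74,0x4f,0xb0}
#1 dst[0x0b+8] := {0x22,0xb8,0x3f,0x78,0x5b,0xaf,0x73,0x38}
#2 dst[0x20+4] := {0xac,0x42,0xe2,0x0c}
#3 dst[0x1a+3] := {0x5b,0xaf,0x73}
#4 dst[0x18+2] := {0xaf,0xac}
#5 dst[0x00+4] := {0xb6,0x22,0xb8,0x3f}
query mem[0x01]=0x22, mem[0x00]=0xb6, mem[0x11]=0x73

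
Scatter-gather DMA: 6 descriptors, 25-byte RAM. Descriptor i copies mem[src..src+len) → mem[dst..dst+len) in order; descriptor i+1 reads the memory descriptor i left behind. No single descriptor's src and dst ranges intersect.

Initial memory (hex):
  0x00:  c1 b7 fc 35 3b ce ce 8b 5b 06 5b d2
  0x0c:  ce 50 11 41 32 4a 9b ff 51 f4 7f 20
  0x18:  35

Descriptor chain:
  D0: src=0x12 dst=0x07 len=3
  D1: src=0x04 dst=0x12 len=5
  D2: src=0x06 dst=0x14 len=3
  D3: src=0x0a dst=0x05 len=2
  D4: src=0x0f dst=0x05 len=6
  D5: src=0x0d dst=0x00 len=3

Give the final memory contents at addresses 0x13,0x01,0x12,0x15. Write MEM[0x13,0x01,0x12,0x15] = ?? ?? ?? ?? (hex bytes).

D0: mem[0x07..0x09] <- [9b ff 51]
D1: mem[0x12..0x16] <- [3b ce ce 9b ff]
D2: mem[0x14..0x16] <- [ce 9b ff]
D3: mem[0x05..0x06] <- [5b d2]
D4: mem[0x05..0x0a] <- [41 32 4a 3b ce ce]
D5: mem[0x00..0x02] <- [50 11 41]
query mem[0x13]=0xce, mem[0x01]=0x11, mem[0x12]=0x3b, mem[0x15]=0x9b

MEM[0x13,0x01,0x12,0x15] = ce 11 3b 9b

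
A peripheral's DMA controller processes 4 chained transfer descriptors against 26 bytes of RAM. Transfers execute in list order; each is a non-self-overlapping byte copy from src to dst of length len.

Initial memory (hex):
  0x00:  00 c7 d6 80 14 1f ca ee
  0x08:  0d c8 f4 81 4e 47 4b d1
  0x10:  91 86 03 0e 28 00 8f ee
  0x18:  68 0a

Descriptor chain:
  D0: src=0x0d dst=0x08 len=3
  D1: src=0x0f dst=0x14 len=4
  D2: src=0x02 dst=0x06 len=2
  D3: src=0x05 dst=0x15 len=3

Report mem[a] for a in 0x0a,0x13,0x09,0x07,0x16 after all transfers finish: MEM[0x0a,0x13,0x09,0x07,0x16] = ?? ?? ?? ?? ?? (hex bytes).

MEM[0x0a,0x13,0x09,0x07,0x16] = d1 0e 4b 80 d6

[0] 0x0d->0x08 len=3 : 47 4b d1
[1] 0x0f->0x14 len=4 : d1 91 86 03
[2] 0x02->0x06 len=2 : d6 80
[3] 0x05->0x15 len=3 : 1f d6 80
query mem[0x0a]=0xd1, mem[0x13]=0x0e, mem[0x09]=0x4b, mem[0x07]=0x80, mem[0x16]=0xd6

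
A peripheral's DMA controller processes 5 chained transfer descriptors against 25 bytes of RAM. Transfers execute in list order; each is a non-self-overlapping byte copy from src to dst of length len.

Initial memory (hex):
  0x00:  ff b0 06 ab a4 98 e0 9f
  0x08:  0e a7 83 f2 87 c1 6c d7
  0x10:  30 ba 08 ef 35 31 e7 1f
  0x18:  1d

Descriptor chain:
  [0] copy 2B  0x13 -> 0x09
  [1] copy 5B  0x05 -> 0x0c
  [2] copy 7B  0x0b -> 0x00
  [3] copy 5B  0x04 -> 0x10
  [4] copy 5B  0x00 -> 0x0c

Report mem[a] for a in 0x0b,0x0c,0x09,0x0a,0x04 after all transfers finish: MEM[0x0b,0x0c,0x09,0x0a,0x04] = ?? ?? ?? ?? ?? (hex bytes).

D0: mem[0x09..0x0a] <- [ef 35]
D1: mem[0x0c..0x10] <- [98 e0 9f 0e ef]
D2: mem[0x00..0x06] <- [f2 98 e0 9f 0e ef ba]
D3: mem[0x10..0x14] <- [0e ef ba 9f 0e]
D4: mem[0x0c..0x10] <- [f2 98 e0 9f 0e]
query mem[0x0b]=0xf2, mem[0x0c]=0xf2, mem[0x09]=0xef, mem[0x0a]=0x35, mem[0x04]=0x0e

MEM[0x0b,0x0c,0x09,0x0a,0x04] = f2 f2 ef 35 0e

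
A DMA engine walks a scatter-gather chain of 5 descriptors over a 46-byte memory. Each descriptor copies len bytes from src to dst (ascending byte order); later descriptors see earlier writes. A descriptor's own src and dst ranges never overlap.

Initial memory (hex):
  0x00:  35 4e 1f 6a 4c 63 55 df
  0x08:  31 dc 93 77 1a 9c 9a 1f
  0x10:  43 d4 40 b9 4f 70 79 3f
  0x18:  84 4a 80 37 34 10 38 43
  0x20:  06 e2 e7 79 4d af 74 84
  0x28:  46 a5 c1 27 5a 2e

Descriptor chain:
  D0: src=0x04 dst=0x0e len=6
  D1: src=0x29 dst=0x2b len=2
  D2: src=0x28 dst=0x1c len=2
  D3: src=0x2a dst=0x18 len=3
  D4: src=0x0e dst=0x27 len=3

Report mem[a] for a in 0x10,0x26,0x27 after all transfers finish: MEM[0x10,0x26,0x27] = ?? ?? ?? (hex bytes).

  after D0: wrote 6B at 0x0e = 4c6355df31dc
  after D1: wrote 2B at 0x2b = a5c1
  after D2: wrote 2B at 0x1c = 46a5
  after D3: wrote 3B at 0x18 = c1a5c1
  after D4: wrote 3B at 0x27 = 4c6355
query mem[0x10]=0x55, mem[0x26]=0x74, mem[0x27]=0x4c

MEM[0x10,0x26,0x27] = 55 74 4c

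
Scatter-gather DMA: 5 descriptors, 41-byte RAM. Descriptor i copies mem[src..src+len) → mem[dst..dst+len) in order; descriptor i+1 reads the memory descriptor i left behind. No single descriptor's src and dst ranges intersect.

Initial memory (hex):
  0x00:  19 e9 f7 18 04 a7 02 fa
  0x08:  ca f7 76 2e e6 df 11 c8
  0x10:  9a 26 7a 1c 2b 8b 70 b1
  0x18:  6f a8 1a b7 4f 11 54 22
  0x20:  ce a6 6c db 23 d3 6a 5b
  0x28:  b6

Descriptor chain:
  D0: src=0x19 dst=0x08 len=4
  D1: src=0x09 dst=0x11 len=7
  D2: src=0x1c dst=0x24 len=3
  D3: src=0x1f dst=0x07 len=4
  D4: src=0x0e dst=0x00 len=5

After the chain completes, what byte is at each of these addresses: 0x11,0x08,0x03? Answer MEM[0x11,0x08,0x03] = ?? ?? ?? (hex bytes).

[0] 0x19->0x08 len=4 : a8 1a b7 4f
[1] 0x09->0x11 len=7 : 1a b7 4f e6 df 11 c8
[2] 0x1c->0x24 len=3 : 4f 11 54
[3] 0x1f->0x07 len=4 : 22 ce a6 6c
[4] 0x0e->0x00 len=5 : 11 c8 9a 1a b7
query mem[0x11]=0x1a, mem[0x08]=0xce, mem[0x03]=0x1a

MEM[0x11,0x08,0x03] = 1a ce 1a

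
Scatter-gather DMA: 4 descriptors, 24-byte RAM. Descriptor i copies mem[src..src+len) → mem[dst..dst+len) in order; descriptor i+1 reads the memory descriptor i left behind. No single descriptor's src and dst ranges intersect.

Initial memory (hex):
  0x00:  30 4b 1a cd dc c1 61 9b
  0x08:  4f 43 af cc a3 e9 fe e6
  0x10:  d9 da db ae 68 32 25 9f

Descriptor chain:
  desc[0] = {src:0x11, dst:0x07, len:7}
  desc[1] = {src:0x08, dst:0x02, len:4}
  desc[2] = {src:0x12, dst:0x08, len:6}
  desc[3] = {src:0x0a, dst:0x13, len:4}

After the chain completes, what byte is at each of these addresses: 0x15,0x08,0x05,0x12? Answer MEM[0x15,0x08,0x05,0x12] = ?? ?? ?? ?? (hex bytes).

#0 dst[0x07+7] := {0xda,0xdb,0xae,0x68,0x32,0x25,0x9f}
#1 dst[0x02+4] := {0xdb,0xae,0x68,0x32}
#2 dst[0x08+6] := {0xdb,0xae,0x68,0x32,0x25,0x9f}
#3 dst[0x13+4] := {0x68,0x32,0x25,0x9f}
query mem[0x15]=0x25, mem[0x08]=0xdb, mem[0x05]=0x32, mem[0x12]=0xdb

MEM[0x15,0x08,0x05,0x12] = 25 db 32 db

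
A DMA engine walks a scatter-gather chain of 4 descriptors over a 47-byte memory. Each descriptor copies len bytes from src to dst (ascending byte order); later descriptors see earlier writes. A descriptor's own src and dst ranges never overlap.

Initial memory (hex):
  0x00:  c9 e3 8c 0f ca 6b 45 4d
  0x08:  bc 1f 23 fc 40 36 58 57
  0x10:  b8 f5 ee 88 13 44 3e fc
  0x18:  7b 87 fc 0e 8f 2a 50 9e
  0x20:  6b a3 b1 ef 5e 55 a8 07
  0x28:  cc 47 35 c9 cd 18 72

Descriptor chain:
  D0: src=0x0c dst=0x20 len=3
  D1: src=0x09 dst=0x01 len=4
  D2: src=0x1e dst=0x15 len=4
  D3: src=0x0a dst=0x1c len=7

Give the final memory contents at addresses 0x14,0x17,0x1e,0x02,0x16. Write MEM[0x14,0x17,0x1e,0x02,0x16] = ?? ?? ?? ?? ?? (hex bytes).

MEM[0x14,0x17,0x1e,0x02,0x16] = 13 40 40 23 9e

  after D0: wrote 3B at 0x20 = 403658
  after D1: wrote 4B at 0x01 = 1f23fc40
  after D2: wrote 4B at 0x15 = 509e4036
  after D3: wrote 7B at 0x1c = 23fc40365857b8
query mem[0x14]=0x13, mem[0x17]=0x40, mem[0x1e]=0x40, mem[0x02]=0x23, mem[0x16]=0x9e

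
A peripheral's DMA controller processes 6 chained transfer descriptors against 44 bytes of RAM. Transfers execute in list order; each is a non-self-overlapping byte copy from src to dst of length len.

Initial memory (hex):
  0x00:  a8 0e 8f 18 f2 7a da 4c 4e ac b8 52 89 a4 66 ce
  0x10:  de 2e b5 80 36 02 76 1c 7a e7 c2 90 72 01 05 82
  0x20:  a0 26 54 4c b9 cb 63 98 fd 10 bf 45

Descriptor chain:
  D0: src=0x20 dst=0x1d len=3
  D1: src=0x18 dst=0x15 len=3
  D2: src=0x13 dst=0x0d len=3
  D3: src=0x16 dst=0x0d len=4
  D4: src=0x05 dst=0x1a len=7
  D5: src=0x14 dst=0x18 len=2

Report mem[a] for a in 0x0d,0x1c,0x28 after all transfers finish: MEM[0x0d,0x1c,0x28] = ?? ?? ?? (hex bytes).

[0] 0x20->0x1d len=3 : a0 26 54
[1] 0x18->0x15 len=3 : 7a e7 c2
[2] 0x13->0x0d len=3 : 80 36 7a
[3] 0x16->0x0d len=4 : e7 c2 7a e7
[4] 0x05->0x1a len=7 : 7a da 4c 4e ac b8 52
[5] 0x14->0x18 len=2 : 36 7a
query mem[0x0d]=0xe7, mem[0x1c]=0x4c, mem[0x28]=0xfd

MEM[0x0d,0x1c,0x28] = e7 4c fd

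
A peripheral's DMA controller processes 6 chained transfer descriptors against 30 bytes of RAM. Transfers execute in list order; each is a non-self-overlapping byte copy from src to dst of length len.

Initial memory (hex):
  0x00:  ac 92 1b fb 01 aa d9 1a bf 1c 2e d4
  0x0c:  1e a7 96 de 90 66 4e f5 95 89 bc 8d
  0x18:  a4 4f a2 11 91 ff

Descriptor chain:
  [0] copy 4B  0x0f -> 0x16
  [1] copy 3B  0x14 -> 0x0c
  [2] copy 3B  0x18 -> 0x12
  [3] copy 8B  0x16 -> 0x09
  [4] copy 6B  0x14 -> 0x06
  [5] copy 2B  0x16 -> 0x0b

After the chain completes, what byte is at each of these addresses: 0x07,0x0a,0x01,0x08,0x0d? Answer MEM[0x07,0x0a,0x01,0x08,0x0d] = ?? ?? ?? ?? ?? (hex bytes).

MEM[0x07,0x0a,0x01,0x08,0x0d] = 89 66 92 de a2

[0] 0x0f->0x16 len=4 : de 90 66 4e
[1] 0x14->0x0c len=3 : 95 89 de
[2] 0x18->0x12 len=3 : 66 4e a2
[3] 0x16->0x09 len=8 : de 90 66 4e a2 11 91 ff
[4] 0x14->0x06 len=6 : a2 89 de 90 66 4e
[5] 0x16->0x0b len=2 : de 90
query mem[0x07]=0x89, mem[0x0a]=0x66, mem[0x01]=0x92, mem[0x08]=0xde, mem[0x0d]=0xa2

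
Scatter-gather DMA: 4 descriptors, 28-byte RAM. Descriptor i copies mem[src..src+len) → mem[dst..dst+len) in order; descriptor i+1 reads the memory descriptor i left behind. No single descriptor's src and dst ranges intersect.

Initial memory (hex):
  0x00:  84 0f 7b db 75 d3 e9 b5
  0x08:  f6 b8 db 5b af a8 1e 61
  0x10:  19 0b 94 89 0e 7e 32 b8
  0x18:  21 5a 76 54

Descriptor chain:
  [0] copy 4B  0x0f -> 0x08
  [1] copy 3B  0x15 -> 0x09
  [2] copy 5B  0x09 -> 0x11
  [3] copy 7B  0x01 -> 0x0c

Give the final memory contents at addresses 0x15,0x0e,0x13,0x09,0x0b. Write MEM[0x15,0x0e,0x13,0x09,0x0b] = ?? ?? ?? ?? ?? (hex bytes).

MEM[0x15,0x0e,0x13,0x09,0x0b] = a8 db b8 7e b8

#0 dst[0x08+4] := {0x61,0x19,0x0b,0x94}
#1 dst[0x09+3] := {0x7e,0x32,0xb8}
#2 dst[0x11+5] := {0x7e,0x32,0xb8,0xaf,0xa8}
#3 dst[0x0c+7] := {0x0f,0x7b,0xdb,0x75,0xd3,0xe9,0xb5}
query mem[0x15]=0xa8, mem[0x0e]=0xdb, mem[0x13]=0xb8, mem[0x09]=0x7e, mem[0x0b]=0xb8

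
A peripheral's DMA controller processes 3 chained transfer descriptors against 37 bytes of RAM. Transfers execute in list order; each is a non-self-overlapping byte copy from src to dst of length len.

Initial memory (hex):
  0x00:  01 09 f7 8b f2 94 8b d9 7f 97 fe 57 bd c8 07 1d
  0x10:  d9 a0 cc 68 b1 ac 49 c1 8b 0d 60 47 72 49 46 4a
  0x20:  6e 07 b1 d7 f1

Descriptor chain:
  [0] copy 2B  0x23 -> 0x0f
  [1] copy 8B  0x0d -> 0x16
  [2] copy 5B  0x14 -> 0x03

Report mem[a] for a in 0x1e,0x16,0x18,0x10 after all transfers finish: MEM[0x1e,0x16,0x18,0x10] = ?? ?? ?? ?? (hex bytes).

[0] 0x23->0x0f len=2 : d7 f1
[1] 0x0d->0x16 len=8 : c8 07 d7 f1 a0 cc 68 b1
[2] 0x14->0x03 len=5 : b1 ac c8 07 d7
query mem[0x1e]=0x46, mem[0x16]=0xc8, mem[0x18]=0xd7, mem[0x10]=0xf1

MEM[0x1e,0x16,0x18,0x10] = 46 c8 d7 f1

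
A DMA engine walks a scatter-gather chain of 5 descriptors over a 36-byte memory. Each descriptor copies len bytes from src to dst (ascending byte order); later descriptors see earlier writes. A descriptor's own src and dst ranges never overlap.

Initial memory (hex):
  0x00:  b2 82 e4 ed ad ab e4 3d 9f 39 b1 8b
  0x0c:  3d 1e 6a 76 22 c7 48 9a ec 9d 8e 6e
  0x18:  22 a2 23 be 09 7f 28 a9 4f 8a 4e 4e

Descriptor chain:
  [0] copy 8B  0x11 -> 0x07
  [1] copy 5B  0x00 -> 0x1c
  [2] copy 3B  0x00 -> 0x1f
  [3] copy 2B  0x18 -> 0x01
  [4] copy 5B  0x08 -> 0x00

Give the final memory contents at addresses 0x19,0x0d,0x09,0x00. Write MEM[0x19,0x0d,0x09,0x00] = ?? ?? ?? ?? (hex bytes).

MEM[0x19,0x0d,0x09,0x00] = a2 6e 9a 48

D0: mem[0x07..0x0e] <- [c7 48 9a ec 9d 8e 6e 22]
D1: mem[0x1c..0x20] <- [b2 82 e4 ed ad]
D2: mem[0x1f..0x21] <- [b2 82 e4]
D3: mem[0x01..0x02] <- [22 a2]
D4: mem[0x00..0x04] <- [48 9a ec 9d 8e]
query mem[0x19]=0xa2, mem[0x0d]=0x6e, mem[0x09]=0x9a, mem[0x00]=0x48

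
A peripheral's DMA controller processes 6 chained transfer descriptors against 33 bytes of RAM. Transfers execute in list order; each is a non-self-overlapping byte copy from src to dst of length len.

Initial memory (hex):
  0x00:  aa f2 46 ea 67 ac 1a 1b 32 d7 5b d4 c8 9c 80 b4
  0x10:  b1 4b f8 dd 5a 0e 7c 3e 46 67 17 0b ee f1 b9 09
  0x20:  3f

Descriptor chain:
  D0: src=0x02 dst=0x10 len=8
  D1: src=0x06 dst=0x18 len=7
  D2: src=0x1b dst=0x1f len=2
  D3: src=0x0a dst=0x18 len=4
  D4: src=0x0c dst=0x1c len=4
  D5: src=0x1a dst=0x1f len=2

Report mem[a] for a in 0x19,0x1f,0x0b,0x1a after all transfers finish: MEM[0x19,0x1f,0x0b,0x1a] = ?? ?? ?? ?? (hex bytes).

MEM[0x19,0x1f,0x0b,0x1a] = d4 c8 d4 c8

#0 dst[0x10+8] := {0x46,0xea,0x67,0xac,0x1a,0x1b,0x32,0xd7}
#1 dst[0x18+7] := {0x1a,0x1b,0x32,0xd7,0x5b,0xd4,0xc8}
#2 dst[0x1f+2] := {0xd7,0x5b}
#3 dst[0x18+4] := {0x5b,0xd4,0xc8,0x9c}
#4 dst[0x1c+4] := {0xc8,0x9c,0x80,0xb4}
#5 dst[0x1f+2] := {0xc8,0x9c}
query mem[0x19]=0xd4, mem[0x1f]=0xc8, mem[0x0b]=0xd4, mem[0x1a]=0xc8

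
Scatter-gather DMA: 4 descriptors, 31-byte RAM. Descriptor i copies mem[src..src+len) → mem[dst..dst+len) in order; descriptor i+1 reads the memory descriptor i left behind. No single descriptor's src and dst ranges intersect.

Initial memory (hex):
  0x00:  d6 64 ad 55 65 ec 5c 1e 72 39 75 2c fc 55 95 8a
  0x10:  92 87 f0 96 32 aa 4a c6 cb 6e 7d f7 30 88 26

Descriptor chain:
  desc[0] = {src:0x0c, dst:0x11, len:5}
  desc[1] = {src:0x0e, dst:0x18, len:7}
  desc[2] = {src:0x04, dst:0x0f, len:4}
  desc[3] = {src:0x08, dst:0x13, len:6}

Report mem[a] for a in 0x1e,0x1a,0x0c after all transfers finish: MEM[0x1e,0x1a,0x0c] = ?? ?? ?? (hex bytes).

  after D0: wrote 5B at 0x11 = fc55958a92
  after D1: wrote 7B at 0x18 = 958a92fc55958a
  after D2: wrote 4B at 0x0f = 65ec5c1e
  after D3: wrote 6B at 0x13 = 7239752cfc55
query mem[0x1e]=0x8a, mem[0x1a]=0x92, mem[0x0c]=0xfc

MEM[0x1e,0x1a,0x0c] = 8a 92 fc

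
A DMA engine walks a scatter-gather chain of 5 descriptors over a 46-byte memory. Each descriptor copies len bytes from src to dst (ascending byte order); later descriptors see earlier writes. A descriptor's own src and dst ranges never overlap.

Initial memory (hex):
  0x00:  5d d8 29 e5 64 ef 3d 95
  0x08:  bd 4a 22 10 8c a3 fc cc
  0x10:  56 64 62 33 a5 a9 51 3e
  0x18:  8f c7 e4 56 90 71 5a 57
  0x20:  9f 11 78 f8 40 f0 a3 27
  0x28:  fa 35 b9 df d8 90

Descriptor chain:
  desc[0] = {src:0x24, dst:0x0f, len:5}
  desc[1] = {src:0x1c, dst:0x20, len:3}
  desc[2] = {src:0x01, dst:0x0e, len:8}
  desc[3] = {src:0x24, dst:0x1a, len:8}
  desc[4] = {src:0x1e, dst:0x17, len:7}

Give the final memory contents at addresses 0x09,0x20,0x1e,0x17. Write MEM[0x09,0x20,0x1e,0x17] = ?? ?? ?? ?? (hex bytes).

#0 dst[0x0f+5] := {0x40,0xf0,0xa3,0x27,0xfa}
#1 dst[0x20+3] := {0x90,0x71,0x5a}
#2 dst[0x0e+8] := {0xd8,0x29,0xe5,0x64,0xef,0x3d,0x95,0xbd}
#3 dst[0x1a+8] := {0x40,0xf0,0xa3,0x27,0xfa,0x35,0xb9,0xdf}
#4 dst[0x17+7] := {0xfa,0x35,0xb9,0xdf,0x5a,0xf8,0x40}
query mem[0x09]=0x4a, mem[0x20]=0xb9, mem[0x1e]=0xfa, mem[0x17]=0xfa

MEM[0x09,0x20,0x1e,0x17] = 4a b9 fa fa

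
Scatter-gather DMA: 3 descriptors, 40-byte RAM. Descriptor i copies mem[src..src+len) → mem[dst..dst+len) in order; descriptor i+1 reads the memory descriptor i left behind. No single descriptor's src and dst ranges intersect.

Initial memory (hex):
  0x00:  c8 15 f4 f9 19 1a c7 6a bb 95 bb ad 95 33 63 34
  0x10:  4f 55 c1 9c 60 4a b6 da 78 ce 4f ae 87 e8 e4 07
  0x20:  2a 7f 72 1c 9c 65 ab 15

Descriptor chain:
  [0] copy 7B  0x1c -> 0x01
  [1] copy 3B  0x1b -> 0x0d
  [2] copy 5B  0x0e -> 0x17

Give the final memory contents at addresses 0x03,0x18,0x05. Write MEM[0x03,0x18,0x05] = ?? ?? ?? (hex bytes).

D0: mem[0x01..0x07] <- [87 e8 e4 07 2a 7f 72]
D1: mem[0x0d..0x0f] <- [ae 87 e8]
D2: mem[0x17..0x1b] <- [87 e8 4f 55 c1]
query mem[0x03]=0xe4, mem[0x18]=0xe8, mem[0x05]=0x2a

MEM[0x03,0x18,0x05] = e4 e8 2a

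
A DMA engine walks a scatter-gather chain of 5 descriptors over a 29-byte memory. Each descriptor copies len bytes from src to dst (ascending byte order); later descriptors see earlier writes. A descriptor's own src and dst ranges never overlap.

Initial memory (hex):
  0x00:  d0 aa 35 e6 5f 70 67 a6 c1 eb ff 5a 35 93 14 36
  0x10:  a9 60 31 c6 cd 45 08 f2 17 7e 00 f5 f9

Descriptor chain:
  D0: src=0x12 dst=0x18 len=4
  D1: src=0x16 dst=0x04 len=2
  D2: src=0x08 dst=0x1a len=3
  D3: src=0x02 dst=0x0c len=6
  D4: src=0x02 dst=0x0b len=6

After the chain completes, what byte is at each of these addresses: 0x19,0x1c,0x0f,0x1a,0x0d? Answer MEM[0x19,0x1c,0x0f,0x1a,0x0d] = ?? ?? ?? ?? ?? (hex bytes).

MEM[0x19,0x1c,0x0f,0x1a,0x0d] = c6 ff 67 c1 08

D0: mem[0x18..0x1b] <- [31 c6 cd 45]
D1: mem[0x04..0x05] <- [08 f2]
D2: mem[0x1a..0x1c] <- [c1 eb ff]
D3: mem[0x0c..0x11] <- [35 e6 08 f2 67 a6]
D4: mem[0x0b..0x10] <- [35 e6 08 f2 67 a6]
query mem[0x19]=0xc6, mem[0x1c]=0xff, mem[0x0f]=0x67, mem[0x1a]=0xc1, mem[0x0d]=0x08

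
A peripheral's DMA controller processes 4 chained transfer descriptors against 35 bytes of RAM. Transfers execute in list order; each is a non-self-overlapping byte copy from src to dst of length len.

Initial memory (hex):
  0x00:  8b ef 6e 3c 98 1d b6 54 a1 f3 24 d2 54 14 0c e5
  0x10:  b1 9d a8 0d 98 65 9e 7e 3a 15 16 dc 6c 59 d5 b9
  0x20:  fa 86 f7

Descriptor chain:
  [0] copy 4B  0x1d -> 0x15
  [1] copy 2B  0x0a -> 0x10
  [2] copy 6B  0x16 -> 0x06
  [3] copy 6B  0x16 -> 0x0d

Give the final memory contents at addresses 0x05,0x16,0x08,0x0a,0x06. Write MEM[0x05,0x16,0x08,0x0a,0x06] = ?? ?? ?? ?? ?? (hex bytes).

D0: mem[0x15..0x18] <- [59 d5 b9 fa]
D1: mem[0x10..0x11] <- [24 d2]
D2: mem[0x06..0x0b] <- [d5 b9 fa 15 16 dc]
D3: mem[0x0d..0x12] <- [d5 b9 fa 15 16 dc]
query mem[0x05]=0x1d, mem[0x16]=0xd5, mem[0x08]=0xfa, mem[0x0a]=0x16, mem[0x06]=0xd5

MEM[0x05,0x16,0x08,0x0a,0x06] = 1d d5 fa 16 d5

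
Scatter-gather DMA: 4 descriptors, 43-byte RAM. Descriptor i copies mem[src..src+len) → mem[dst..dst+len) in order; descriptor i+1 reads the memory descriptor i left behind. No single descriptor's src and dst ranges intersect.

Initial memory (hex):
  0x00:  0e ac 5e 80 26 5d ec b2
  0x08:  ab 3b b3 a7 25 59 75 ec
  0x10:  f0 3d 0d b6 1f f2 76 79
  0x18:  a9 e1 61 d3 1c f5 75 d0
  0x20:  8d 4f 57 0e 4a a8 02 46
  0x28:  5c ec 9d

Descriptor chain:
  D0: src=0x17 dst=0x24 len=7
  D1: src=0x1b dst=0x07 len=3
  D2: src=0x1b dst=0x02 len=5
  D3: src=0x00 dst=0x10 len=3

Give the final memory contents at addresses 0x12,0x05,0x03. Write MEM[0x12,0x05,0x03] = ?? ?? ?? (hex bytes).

MEM[0x12,0x05,0x03] = d3 75 1c

#0 dst[0x24+7] := {0x79,0xa9,0xe1,0x61,0xd3,0x1c,0xf5}
#1 dst[0x07+3] := {0xd3,0x1c,0xf5}
#2 dst[0x02+5] := {0xd3,0x1c,0xf5,0x75,0xd0}
#3 dst[0x10+3] := {0x0e,0xac,0xd3}
query mem[0x12]=0xd3, mem[0x05]=0x75, mem[0x03]=0x1c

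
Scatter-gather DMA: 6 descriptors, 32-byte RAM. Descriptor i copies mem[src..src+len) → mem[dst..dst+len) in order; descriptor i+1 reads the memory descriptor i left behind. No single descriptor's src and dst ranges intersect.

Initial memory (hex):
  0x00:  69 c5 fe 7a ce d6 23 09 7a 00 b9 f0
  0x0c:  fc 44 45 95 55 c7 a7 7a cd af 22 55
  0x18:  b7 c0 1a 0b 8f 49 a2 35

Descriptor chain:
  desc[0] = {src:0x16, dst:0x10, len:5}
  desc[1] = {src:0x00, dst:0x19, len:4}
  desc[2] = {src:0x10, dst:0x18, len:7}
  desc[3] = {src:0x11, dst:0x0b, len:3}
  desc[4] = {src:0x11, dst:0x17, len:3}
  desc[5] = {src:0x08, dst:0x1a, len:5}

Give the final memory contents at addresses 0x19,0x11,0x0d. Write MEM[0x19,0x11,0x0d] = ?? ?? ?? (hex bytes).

MEM[0x19,0x11,0x0d] = c0 55 c0

#0 dst[0x10+5] := {0x22,0x55,0xb7,0xc0,0x1a}
#1 dst[0x19+4] := {0x69,0xc5,0xfe,0x7a}
#2 dst[0x18+7] := {0x22,0x55,0xb7,0xc0,0x1a,0xaf,0x22}
#3 dst[0x0b+3] := {0x55,0xb7,0xc0}
#4 dst[0x17+3] := {0x55,0xb7,0xc0}
#5 dst[0x1a+5] := {0x7a,0x00,0xb9,0x55,0xb7}
query mem[0x19]=0xc0, mem[0x11]=0x55, mem[0x0d]=0xc0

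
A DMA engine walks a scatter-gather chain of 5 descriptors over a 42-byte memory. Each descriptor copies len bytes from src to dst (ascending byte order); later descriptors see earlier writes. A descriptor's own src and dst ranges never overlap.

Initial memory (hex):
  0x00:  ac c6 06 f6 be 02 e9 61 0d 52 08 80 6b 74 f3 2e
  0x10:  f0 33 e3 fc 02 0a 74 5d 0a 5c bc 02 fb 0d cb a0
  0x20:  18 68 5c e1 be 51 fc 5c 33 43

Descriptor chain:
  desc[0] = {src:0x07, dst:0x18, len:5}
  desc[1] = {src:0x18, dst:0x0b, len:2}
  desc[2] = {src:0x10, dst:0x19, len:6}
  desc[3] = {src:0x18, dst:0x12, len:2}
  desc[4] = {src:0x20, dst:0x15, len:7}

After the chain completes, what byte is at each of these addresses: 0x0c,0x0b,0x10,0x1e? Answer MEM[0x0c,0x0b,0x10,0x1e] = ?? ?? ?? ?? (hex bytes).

MEM[0x0c,0x0b,0x10,0x1e] = 0d 61 f0 0a

D0: mem[0x18..0x1c] <- [61 0d 52 08 80]
D1: mem[0x0b..0x0c] <- [61 0d]
D2: mem[0x19..0x1e] <- [f0 33 e3 fc 02 0a]
D3: mem[0x12..0x13] <- [61 f0]
D4: mem[0x15..0x1b] <- [18 68 5c e1 be 51 fc]
query mem[0x0c]=0x0d, mem[0x0b]=0x61, mem[0x10]=0xf0, mem[0x1e]=0x0a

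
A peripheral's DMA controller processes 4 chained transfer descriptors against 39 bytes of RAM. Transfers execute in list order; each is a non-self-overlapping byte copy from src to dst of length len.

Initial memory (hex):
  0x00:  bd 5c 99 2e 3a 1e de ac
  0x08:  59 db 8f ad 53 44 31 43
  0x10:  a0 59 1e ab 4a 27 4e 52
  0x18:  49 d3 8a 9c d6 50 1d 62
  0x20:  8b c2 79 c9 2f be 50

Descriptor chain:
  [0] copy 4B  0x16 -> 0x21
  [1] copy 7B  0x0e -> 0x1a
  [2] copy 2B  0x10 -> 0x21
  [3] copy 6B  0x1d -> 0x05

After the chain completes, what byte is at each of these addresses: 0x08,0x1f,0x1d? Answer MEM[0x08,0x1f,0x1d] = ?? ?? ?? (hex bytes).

MEM[0x08,0x1f,0x1d] = 4a ab 59

  after D0: wrote 4B at 0x21 = 4e5249d3
  after D1: wrote 7B at 0x1a = 3143a0591eab4a
  after D2: wrote 2B at 0x21 = a059
  after D3: wrote 6B at 0x05 = 591eab4aa059
query mem[0x08]=0x4a, mem[0x1f]=0xab, mem[0x1d]=0x59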